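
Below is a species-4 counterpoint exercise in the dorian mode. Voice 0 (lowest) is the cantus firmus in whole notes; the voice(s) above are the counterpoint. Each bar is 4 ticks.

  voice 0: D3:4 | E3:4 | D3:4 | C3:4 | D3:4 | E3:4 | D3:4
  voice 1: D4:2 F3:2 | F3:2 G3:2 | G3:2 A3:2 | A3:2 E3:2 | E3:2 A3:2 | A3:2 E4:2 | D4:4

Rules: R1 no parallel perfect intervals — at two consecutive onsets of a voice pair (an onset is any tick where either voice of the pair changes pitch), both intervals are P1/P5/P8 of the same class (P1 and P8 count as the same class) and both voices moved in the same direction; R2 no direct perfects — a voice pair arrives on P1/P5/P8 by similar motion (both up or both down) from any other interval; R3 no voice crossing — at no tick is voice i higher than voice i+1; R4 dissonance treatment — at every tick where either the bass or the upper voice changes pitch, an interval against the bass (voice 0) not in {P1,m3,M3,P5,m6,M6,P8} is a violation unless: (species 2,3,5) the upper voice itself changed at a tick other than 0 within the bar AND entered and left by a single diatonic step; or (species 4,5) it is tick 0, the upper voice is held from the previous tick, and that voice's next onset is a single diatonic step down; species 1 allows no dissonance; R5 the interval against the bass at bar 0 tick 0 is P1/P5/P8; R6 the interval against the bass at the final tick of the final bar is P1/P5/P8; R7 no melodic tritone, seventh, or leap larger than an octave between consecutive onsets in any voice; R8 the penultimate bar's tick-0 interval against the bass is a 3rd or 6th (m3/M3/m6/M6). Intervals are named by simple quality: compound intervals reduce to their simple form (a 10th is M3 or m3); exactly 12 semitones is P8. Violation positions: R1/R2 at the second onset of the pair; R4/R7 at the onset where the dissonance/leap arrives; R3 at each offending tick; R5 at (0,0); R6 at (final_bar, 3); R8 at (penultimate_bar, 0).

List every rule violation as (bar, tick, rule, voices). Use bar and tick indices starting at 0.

(1, 0, R4, (0, 1))
(2, 0, R4, (0, 1))
(4, 0, R4, (0, 1))
(5, 0, R4, (0, 1))
(5, 0, R8, (0, 1))
(6, 0, R1, (0, 1))

bar 0: v0=D3 v1=D4 downbeat P8
bar 1: v0=E3 v1=F3 downbeat m2
bar 2: v0=D3 v1=G3 downbeat P4
bar 3: v0=C3 v1=A3 downbeat M6
bar 4: v0=D3 v1=E3 downbeat M2
bar 5: v0=E3 v1=A3 downbeat P4
bar 6: v0=D3 v1=D4 downbeat P8
  -> R4 @ bar 1 tick 0 v(0, 1): E3/F3 m2 untreated
  -> R4 @ bar 2 tick 0 v(0, 1): D3/G3 P4 untreated
  -> R4 @ bar 4 tick 0 v(0, 1): D3/E3 M2 untreated
  -> R4 @ bar 5 tick 0 v(0, 1): E3/A3 P4 untreated
  -> R8 @ bar 5 tick 0 v(0, 1): penult P4 not 3rd/6th
  -> R1 @ bar 6 tick 0 v(0, 1): E3/E4 P8 -> D3/D4 P8 similar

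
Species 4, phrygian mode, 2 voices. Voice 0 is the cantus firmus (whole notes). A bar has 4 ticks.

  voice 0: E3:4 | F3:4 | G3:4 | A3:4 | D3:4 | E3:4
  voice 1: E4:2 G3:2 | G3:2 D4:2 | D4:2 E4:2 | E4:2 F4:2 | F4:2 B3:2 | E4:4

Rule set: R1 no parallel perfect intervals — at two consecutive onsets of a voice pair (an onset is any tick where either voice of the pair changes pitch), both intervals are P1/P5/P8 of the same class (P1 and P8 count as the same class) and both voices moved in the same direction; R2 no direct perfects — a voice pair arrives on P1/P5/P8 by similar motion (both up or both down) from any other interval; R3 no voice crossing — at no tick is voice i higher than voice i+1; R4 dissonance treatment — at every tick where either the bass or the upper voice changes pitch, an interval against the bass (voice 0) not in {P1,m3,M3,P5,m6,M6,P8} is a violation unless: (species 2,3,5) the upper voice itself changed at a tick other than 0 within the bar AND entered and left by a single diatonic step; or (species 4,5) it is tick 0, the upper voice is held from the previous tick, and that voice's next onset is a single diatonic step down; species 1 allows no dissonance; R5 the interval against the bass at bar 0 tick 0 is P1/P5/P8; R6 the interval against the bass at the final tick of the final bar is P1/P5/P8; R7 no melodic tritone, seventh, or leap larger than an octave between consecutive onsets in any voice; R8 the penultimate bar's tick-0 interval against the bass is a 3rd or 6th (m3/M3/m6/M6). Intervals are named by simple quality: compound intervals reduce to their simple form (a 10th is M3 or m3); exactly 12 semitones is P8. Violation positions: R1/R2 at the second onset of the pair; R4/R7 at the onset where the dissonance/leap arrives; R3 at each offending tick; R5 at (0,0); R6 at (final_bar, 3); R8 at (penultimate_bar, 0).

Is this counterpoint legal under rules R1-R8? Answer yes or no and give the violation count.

No (3 violations)

bar 0: v0=E3 v1=E4 (P8)
bar 1: v0=F3 v1=G3 (M2)
bar 2: v0=G3 v1=D4 (P5)
bar 3: v0=A3 v1=E4 (P5)
bar 4: v0=D3 v1=F4 (m3)
bar 5: v0=E3 v1=E4 (P8)
  R4 @ bar1.0: F3/G3 M2 untreated
  R7 @ bar4.2: F4->B3 leap 6st
  R2 @ bar5.0: D3/B3 M6 -> E3/E4 P8 similar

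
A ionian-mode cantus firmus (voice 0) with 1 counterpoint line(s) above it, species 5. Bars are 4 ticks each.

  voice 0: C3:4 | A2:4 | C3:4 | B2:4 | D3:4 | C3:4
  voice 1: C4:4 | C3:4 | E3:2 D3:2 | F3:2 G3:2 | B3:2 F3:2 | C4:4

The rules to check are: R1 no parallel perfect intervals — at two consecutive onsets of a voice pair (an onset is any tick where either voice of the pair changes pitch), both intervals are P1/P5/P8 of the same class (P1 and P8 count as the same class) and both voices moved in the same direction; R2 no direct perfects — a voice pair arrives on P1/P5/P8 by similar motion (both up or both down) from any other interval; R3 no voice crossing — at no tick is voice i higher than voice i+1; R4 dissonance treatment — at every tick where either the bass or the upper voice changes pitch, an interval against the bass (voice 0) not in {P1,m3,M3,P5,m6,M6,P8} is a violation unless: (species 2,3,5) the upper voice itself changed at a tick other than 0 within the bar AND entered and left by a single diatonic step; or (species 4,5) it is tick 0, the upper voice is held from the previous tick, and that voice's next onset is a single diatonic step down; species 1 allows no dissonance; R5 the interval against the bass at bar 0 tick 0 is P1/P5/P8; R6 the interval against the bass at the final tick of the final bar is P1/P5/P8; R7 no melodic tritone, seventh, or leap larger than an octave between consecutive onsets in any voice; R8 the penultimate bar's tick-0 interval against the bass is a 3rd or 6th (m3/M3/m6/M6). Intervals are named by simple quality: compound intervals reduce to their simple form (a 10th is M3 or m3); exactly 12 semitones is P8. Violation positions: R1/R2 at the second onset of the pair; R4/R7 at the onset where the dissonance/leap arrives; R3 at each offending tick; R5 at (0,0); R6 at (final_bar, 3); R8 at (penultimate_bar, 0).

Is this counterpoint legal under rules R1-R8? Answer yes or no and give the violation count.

bar 0: v0=C3 v1=C4 (P8)
bar 1: v0=A2 v1=C3 (m3)
bar 2: v0=C3 v1=E3 (M3)
bar 3: v0=B2 v1=F3 (TT)
bar 4: v0=D3 v1=B3 (M6)
bar 5: v0=C3 v1=C4 (P8)
  R4 @ bar2.2: C3/D3 M2 untreated
  R4 @ bar3.0: B2/F3 TT untreated
  R7 @ bar4.2: B3->F3 leap 6st

No (3 violations)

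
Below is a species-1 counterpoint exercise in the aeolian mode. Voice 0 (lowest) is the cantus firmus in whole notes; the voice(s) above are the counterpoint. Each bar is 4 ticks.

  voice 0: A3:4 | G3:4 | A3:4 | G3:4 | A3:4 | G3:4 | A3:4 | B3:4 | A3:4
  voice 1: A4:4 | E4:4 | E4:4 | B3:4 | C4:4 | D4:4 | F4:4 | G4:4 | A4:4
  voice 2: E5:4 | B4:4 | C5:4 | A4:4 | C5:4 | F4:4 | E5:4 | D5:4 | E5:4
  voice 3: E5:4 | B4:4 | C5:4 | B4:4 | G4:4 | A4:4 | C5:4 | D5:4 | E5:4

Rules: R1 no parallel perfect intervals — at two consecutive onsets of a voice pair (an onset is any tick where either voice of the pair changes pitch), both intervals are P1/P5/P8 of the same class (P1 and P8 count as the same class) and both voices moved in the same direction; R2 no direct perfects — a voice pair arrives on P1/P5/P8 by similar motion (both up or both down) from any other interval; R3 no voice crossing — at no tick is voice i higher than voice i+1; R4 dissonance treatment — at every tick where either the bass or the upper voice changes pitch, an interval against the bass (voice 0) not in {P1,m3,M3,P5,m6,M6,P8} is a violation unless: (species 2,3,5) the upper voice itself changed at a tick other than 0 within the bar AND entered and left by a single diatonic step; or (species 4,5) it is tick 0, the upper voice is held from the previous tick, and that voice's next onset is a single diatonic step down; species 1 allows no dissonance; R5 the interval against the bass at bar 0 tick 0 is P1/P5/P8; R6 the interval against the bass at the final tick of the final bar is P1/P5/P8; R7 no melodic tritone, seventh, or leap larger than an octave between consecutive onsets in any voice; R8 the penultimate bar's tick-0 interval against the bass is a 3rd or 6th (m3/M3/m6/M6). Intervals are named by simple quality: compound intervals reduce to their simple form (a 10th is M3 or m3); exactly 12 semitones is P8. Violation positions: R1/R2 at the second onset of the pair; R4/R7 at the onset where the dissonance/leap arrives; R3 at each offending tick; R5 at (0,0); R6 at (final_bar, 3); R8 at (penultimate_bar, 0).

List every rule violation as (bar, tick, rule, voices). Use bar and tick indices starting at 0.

bar 0: v0=A3 v1=A4 v2=E5 v3=E5 downbeat P5
bar 1: v0=G3 v1=E4 v2=B4 v3=B4 downbeat M3
bar 2: v0=A3 v1=E4 v2=C5 v3=C5 downbeat m3
bar 3: v0=G3 v1=B3 v2=A4 v3=B4 downbeat M3
bar 4: v0=A3 v1=C4 v2=C5 v3=G4 downbeat m7
bar 5: v0=G3 v1=D4 v2=F4 v3=A4 downbeat M2
bar 6: v0=A3 v1=F4 v2=E5 v3=C5 downbeat m3
bar 7: v0=B3 v1=G4 v2=D5 v3=D5 downbeat m3
bar 8: v0=A3 v1=A4 v2=E5 v3=E5 downbeat P5
  -> R1 @ bar 1 tick 0 v(1, 2): A4/E5 P5 -> E4/B4 P5 similar
  -> R1 @ bar 1 tick 0 v(1, 3): A4/E5 P5 -> E4/B4 P5 similar
  -> R1 @ bar 1 tick 0 v(2, 3): E5/E5 P1 -> B4/B4 P1 similar
  -> R1 @ bar 2 tick 0 v(2, 3): B4/B4 P1 -> C5/C5 P1 similar
  -> R2 @ bar 3 tick 0 v(1, 3): E4/C5 m6 -> B3/B4 P8 similar
  -> R4 @ bar 3 tick 0 v(0, 2): G3/A4 M2 untreated
  -> R2 @ bar 4 tick 0 v(1, 2): B3/A4 m7 -> C4/C5 P8 similar
  -> R3 @ bar 4 tick 0 v(2, 3): C5 above G4
  -> R4 @ bar 4 tick 0 v(0, 3): A3/G4 m7 untreated
  -> R3 @ bar 4 tick 1 v(2, 3): C5 above G4
  -> R3 @ bar 4 tick 2 v(2, 3): C5 above G4
  -> R3 @ bar 4 tick 3 v(2, 3): C5 above G4
  -> R1 @ bar 5 tick 0 v(1, 3): C4/G4 P5 -> D4/A4 P5 similar
  -> R4 @ bar 5 tick 0 v(0, 2): G3/F4 m7 untreated
  -> R4 @ bar 5 tick 0 v(0, 3): G3/A4 M2 untreated
  -> R1 @ bar 6 tick 0 v(1, 3): D4/A4 P5 -> F4/C5 P5 similar
  -> R2 @ bar 6 tick 0 v(0, 2): G3/F4 m7 -> A3/E5 P5 similar
  -> R3 @ bar 6 tick 0 v(2, 3): E5 above C5
  -> R7 @ bar 6 tick 0 v(2,): F4->E5 leap 11st
  -> R3 @ bar 6 tick 1 v(2, 3): E5 above C5
  -> R3 @ bar 6 tick 2 v(2, 3): E5 above C5
  -> R3 @ bar 6 tick 3 v(2, 3): E5 above C5
  -> R1 @ bar 7 tick 0 v(1, 3): F4/C5 P5 -> G4/D5 P5 similar
  -> R1 @ bar 8 tick 0 v(1, 2): G4/D5 P5 -> A4/E5 P5 similar
  -> R1 @ bar 8 tick 0 v(1, 3): G4/D5 P5 -> A4/E5 P5 similar
  -> R1 @ bar 8 tick 0 v(2, 3): D5/D5 P1 -> E5/E5 P1 similar

(1, 0, R1, (1, 2))
(1, 0, R1, (1, 3))
(1, 0, R1, (2, 3))
(2, 0, R1, (2, 3))
(3, 0, R2, (1, 3))
(3, 0, R4, (0, 2))
(4, 0, R2, (1, 2))
(4, 0, R3, (2, 3))
(4, 0, R4, (0, 3))
(4, 1, R3, (2, 3))
(4, 2, R3, (2, 3))
(4, 3, R3, (2, 3))
(5, 0, R1, (1, 3))
(5, 0, R4, (0, 2))
(5, 0, R4, (0, 3))
(6, 0, R1, (1, 3))
(6, 0, R2, (0, 2))
(6, 0, R3, (2, 3))
(6, 0, R7, (2,))
(6, 1, R3, (2, 3))
(6, 2, R3, (2, 3))
(6, 3, R3, (2, 3))
(7, 0, R1, (1, 3))
(8, 0, R1, (1, 2))
(8, 0, R1, (1, 3))
(8, 0, R1, (2, 3))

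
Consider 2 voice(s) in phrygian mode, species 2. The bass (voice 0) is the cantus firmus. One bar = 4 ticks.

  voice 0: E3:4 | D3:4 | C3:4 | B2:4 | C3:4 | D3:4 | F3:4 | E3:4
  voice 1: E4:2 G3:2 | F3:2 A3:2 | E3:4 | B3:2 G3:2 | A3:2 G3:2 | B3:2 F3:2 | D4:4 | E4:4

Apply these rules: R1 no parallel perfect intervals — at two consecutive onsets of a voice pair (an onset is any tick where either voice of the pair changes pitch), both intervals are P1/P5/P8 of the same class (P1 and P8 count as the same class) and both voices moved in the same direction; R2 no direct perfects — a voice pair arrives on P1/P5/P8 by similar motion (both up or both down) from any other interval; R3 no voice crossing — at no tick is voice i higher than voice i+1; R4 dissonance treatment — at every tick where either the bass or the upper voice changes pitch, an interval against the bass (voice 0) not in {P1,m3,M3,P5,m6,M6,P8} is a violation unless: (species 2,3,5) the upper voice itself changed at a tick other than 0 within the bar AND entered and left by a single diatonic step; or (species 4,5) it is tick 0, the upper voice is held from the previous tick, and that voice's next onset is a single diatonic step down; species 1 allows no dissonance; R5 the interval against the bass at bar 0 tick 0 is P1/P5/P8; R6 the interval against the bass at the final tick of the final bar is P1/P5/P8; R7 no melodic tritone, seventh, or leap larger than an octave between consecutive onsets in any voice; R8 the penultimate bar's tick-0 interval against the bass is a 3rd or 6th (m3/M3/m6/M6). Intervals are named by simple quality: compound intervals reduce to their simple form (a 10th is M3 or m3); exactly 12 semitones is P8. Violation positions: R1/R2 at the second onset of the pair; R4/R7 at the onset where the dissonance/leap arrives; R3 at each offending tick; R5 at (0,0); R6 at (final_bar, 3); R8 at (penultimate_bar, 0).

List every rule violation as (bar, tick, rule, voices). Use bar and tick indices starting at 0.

bar 0: v0=E3 v1=E4 downbeat P8
bar 1: v0=D3 v1=F3 downbeat m3
bar 2: v0=C3 v1=E3 downbeat M3
bar 3: v0=B2 v1=B3 downbeat P8
bar 4: v0=C3 v1=A3 downbeat M6
bar 5: v0=D3 v1=B3 downbeat M6
bar 6: v0=F3 v1=D4 downbeat M6
bar 7: v0=E3 v1=E4 downbeat P8
  -> R7 @ bar 5 tick 2 v(1,): B3->F3 leap 6st

(5, 2, R7, (1,))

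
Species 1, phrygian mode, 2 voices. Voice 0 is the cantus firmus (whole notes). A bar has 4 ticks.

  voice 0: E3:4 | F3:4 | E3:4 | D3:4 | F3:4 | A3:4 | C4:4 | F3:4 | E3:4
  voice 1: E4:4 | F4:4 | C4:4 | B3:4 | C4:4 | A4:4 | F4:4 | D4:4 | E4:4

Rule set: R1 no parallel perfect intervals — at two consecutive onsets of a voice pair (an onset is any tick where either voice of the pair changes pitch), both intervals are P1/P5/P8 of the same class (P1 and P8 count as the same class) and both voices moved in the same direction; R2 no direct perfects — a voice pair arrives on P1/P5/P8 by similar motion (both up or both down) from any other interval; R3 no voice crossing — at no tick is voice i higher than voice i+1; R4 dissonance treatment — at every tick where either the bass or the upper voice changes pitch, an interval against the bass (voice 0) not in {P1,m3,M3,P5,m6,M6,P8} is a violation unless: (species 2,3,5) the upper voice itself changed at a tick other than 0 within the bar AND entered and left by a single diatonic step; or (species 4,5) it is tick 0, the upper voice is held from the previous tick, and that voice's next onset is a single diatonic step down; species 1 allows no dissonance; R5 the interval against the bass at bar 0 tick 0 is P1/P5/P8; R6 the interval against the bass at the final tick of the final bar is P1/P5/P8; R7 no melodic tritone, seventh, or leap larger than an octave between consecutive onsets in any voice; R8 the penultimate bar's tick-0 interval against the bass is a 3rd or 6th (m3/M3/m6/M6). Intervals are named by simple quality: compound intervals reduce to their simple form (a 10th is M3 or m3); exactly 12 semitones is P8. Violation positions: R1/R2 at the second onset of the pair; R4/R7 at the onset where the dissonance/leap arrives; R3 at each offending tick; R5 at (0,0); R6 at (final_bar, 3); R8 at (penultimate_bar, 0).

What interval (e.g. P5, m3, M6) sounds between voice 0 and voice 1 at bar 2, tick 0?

m6

voice 0=E3 voice 1=C4 -> m6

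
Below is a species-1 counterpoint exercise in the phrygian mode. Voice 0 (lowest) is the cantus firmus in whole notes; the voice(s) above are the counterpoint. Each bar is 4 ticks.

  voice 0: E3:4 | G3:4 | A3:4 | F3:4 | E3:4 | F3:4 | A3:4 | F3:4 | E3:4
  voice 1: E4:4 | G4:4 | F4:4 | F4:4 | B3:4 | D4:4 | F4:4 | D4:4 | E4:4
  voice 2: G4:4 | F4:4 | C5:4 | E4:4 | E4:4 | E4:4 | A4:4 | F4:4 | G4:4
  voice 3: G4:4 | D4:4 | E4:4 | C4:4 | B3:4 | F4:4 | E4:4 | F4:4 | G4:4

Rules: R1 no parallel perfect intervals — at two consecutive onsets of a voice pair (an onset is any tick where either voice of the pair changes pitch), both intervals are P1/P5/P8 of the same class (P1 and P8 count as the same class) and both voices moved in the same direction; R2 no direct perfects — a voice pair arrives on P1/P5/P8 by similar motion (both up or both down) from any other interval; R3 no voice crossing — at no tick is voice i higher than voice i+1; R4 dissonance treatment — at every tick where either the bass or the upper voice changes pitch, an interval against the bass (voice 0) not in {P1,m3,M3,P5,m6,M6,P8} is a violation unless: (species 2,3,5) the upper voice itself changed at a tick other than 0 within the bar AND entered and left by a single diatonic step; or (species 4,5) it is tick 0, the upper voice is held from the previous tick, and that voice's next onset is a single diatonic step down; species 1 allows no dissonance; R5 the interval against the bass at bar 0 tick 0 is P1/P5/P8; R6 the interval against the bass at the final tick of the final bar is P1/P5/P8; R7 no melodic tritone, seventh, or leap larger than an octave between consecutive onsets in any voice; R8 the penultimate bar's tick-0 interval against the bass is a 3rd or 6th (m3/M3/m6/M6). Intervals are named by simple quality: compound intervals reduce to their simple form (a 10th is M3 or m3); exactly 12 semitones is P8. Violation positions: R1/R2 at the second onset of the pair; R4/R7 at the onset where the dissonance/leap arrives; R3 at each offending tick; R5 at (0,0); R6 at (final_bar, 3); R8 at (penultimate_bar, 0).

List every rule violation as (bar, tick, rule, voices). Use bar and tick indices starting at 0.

bar 0: v0=E3 v1=E4 v2=G4 v3=G4 downbeat m3
bar 1: v0=G3 v1=G4 v2=F4 v3=D4 downbeat P5
bar 2: v0=A3 v1=F4 v2=C5 v3=E4 downbeat P5
bar 3: v0=F3 v1=F4 v2=E4 v3=C4 downbeat P5
bar 4: v0=E3 v1=B3 v2=E4 v3=B3 downbeat P5
bar 5: v0=F3 v1=D4 v2=E4 v3=F4 downbeat P8
bar 6: v0=A3 v1=F4 v2=A4 v3=E4 downbeat P5
bar 7: v0=F3 v1=D4 v2=F4 v3=F4 downbeat P8
bar 8: v0=E3 v1=E4 v2=G4 v3=G4 downbeat m3
  -> R5 @ bar 0 tick 0 v(0, 2): opens on m3
  -> R5 @ bar 0 tick 0 v(0, 3): opens on m3
  -> R1 @ bar 1 tick 0 v(0, 1): E3/E4 P8 -> G3/G4 P8 similar
  -> R3 @ bar 1 tick 0 v(1, 2): G4 above F4
  -> R3 @ bar 1 tick 0 v(2, 3): F4 above D4
  -> R4 @ bar 1 tick 0 v(0, 2): G3/F4 m7 untreated
  -> R3 @ bar 1 tick 1 v(1, 2): G4 above F4
  -> R3 @ bar 1 tick 1 v(2, 3): F4 above D4
  -> R3 @ bar 1 tick 2 v(1, 2): G4 above F4
  -> R3 @ bar 1 tick 2 v(2, 3): F4 above D4
  -> R3 @ bar 1 tick 3 v(1, 2): G4 above F4
  -> R3 @ bar 1 tick 3 v(2, 3): F4 above D4
  -> R1 @ bar 2 tick 0 v(0, 3): G3/D4 P5 -> A3/E4 P5 similar
  -> R3 @ bar 2 tick 0 v(2, 3): C5 above E4
  -> R3 @ bar 2 tick 1 v(2, 3): C5 above E4
  -> R3 @ bar 2 tick 2 v(2, 3): C5 above E4
  -> R3 @ bar 2 tick 3 v(2, 3): C5 above E4
  -> R1 @ bar 3 tick 0 v(0, 3): A3/E4 P5 -> F3/C4 P5 similar
  -> R3 @ bar 3 tick 0 v(1, 2): F4 above E4
  -> R3 @ bar 3 tick 0 v(2, 3): E4 above C4
  -> R4 @ bar 3 tick 0 v(0, 2): F3/E4 M7 untreated
  -> R3 @ bar 3 tick 1 v(1, 2): F4 above E4
  -> R3 @ bar 3 tick 1 v(2, 3): E4 above C4
  -> R3 @ bar 3 tick 2 v(1, 2): F4 above E4
  -> R3 @ bar 3 tick 2 v(2, 3): E4 above C4
  -> R3 @ bar 3 tick 3 v(1, 2): F4 above E4
  -> R3 @ bar 3 tick 3 v(2, 3): E4 above C4
  -> R1 @ bar 4 tick 0 v(0, 3): F3/C4 P5 -> E3/B3 P5 similar
  -> R2 @ bar 4 tick 0 v(0, 1): F3/F4 P8 -> E3/B3 P5 similar
  -> R2 @ bar 4 tick 0 v(1, 3): F4/C4 P4 -> B3/B3 P1 similar
  -> R3 @ bar 4 tick 0 v(2, 3): E4 above B3
  -> R7 @ bar 4 tick 0 v(1,): F4->B3 leap 6st
  -> R3 @ bar 4 tick 1 v(2, 3): E4 above B3
  -> R3 @ bar 4 tick 2 v(2, 3): E4 above B3
  -> R3 @ bar 4 tick 3 v(2, 3): E4 above B3
  -> R2 @ bar 5 tick 0 v(0, 3): E3/B3 P5 -> F3/F4 P8 similar
  -> R4 @ bar 5 tick 0 v(0, 2): F3/E4 M7 untreated
  -> R7 @ bar 5 tick 0 v(3,): B3->F4 leap 6st
  -> R2 @ bar 6 tick 0 v(0, 2): F3/E4 M7 -> A3/A4 P8 similar
  -> R3 @ bar 6 tick 0 v(2, 3): A4 above E4
  -> R3 @ bar 6 tick 1 v(2, 3): A4 above E4
  -> R3 @ bar 6 tick 2 v(2, 3): A4 above E4
  -> R3 @ bar 6 tick 3 v(2, 3): A4 above E4
  -> R1 @ bar 7 tick 0 v(0, 2): A3/A4 P8 -> F3/F4 P8 similar
  -> R8 @ bar 7 tick 0 v(0, 2): penult P8 not 3rd/6th
  -> R8 @ bar 7 tick 0 v(0, 3): penult P8 not 3rd/6th
  -> R1 @ bar 8 tick 0 v(2, 3): F4/F4 P1 -> G4/G4 P1 similar
  -> R6 @ bar 8 tick 3 v(0, 2): closes on m3
  -> R6 @ bar 8 tick 3 v(0, 3): closes on m3

(0, 0, R5, (0, 2))
(0, 0, R5, (0, 3))
(1, 0, R1, (0, 1))
(1, 0, R3, (1, 2))
(1, 0, R3, (2, 3))
(1, 0, R4, (0, 2))
(1, 1, R3, (1, 2))
(1, 1, R3, (2, 3))
(1, 2, R3, (1, 2))
(1, 2, R3, (2, 3))
(1, 3, R3, (1, 2))
(1, 3, R3, (2, 3))
(2, 0, R1, (0, 3))
(2, 0, R3, (2, 3))
(2, 1, R3, (2, 3))
(2, 2, R3, (2, 3))
(2, 3, R3, (2, 3))
(3, 0, R1, (0, 3))
(3, 0, R3, (1, 2))
(3, 0, R3, (2, 3))
(3, 0, R4, (0, 2))
(3, 1, R3, (1, 2))
(3, 1, R3, (2, 3))
(3, 2, R3, (1, 2))
(3, 2, R3, (2, 3))
(3, 3, R3, (1, 2))
(3, 3, R3, (2, 3))
(4, 0, R1, (0, 3))
(4, 0, R2, (0, 1))
(4, 0, R2, (1, 3))
(4, 0, R3, (2, 3))
(4, 0, R7, (1,))
(4, 1, R3, (2, 3))
(4, 2, R3, (2, 3))
(4, 3, R3, (2, 3))
(5, 0, R2, (0, 3))
(5, 0, R4, (0, 2))
(5, 0, R7, (3,))
(6, 0, R2, (0, 2))
(6, 0, R3, (2, 3))
(6, 1, R3, (2, 3))
(6, 2, R3, (2, 3))
(6, 3, R3, (2, 3))
(7, 0, R1, (0, 2))
(7, 0, R8, (0, 2))
(7, 0, R8, (0, 3))
(8, 0, R1, (2, 3))
(8, 3, R6, (0, 2))
(8, 3, R6, (0, 3))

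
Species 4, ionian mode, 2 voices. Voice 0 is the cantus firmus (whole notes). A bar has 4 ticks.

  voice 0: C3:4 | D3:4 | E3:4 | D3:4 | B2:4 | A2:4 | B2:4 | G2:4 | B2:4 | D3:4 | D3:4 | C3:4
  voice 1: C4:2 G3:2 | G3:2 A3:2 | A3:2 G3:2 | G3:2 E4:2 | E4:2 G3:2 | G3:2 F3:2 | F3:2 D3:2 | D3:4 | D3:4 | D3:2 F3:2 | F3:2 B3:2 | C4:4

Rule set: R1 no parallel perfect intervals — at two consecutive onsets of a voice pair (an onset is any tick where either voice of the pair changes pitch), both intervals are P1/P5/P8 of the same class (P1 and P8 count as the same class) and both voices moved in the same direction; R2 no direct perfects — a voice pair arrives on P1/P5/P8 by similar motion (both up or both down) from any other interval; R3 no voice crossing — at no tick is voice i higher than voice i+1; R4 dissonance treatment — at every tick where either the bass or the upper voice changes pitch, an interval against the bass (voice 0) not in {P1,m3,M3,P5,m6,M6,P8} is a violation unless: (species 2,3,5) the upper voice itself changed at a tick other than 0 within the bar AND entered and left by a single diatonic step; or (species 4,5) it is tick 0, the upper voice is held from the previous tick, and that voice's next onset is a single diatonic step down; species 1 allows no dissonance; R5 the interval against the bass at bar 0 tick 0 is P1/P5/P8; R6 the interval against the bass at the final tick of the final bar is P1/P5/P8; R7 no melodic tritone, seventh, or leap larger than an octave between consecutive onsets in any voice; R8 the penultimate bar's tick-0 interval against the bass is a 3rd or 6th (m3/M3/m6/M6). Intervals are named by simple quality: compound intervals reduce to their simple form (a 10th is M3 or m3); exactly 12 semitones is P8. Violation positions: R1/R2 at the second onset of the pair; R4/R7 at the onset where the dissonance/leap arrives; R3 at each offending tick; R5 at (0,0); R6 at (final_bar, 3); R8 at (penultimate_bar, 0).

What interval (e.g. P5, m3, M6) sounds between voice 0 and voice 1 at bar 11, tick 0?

voice 0=C3 voice 1=C4 -> P8

P8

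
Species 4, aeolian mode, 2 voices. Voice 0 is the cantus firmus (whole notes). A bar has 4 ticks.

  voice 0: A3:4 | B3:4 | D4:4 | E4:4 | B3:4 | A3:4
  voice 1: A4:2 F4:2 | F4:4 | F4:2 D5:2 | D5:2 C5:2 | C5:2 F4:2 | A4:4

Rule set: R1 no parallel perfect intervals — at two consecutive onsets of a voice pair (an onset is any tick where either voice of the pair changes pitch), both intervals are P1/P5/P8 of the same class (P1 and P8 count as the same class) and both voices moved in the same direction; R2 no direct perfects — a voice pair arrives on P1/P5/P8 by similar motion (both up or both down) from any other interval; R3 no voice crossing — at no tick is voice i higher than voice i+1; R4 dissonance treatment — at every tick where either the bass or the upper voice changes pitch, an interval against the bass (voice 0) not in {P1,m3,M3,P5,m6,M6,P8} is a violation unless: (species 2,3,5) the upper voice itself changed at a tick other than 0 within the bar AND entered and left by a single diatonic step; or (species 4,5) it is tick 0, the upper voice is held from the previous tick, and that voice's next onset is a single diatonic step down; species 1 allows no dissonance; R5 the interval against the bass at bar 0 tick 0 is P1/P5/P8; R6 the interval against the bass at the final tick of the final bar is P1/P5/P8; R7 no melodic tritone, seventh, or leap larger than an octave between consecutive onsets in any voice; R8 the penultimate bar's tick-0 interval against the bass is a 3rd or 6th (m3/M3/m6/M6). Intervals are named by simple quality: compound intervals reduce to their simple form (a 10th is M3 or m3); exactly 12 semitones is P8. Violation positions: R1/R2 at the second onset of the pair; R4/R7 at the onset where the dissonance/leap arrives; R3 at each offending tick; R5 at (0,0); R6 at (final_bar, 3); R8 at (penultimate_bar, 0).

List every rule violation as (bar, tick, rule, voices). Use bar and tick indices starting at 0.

(1, 0, R4, (0, 1))
(4, 0, R4, (0, 1))
(4, 0, R8, (0, 1))
(4, 2, R4, (0, 1))

bar 0: v0=A3 v1=A4 downbeat P8
bar 1: v0=B3 v1=F4 downbeat TT
bar 2: v0=D4 v1=F4 downbeat m3
bar 3: v0=E4 v1=D5 downbeat m7
bar 4: v0=B3 v1=C5 downbeat m2
bar 5: v0=A3 v1=A4 downbeat P8
  -> R4 @ bar 1 tick 0 v(0, 1): B3/F4 TT untreated
  -> R4 @ bar 4 tick 0 v(0, 1): B3/C5 m2 untreated
  -> R8 @ bar 4 tick 0 v(0, 1): penult m2 not 3rd/6th
  -> R4 @ bar 4 tick 2 v(0, 1): B3/F4 TT untreated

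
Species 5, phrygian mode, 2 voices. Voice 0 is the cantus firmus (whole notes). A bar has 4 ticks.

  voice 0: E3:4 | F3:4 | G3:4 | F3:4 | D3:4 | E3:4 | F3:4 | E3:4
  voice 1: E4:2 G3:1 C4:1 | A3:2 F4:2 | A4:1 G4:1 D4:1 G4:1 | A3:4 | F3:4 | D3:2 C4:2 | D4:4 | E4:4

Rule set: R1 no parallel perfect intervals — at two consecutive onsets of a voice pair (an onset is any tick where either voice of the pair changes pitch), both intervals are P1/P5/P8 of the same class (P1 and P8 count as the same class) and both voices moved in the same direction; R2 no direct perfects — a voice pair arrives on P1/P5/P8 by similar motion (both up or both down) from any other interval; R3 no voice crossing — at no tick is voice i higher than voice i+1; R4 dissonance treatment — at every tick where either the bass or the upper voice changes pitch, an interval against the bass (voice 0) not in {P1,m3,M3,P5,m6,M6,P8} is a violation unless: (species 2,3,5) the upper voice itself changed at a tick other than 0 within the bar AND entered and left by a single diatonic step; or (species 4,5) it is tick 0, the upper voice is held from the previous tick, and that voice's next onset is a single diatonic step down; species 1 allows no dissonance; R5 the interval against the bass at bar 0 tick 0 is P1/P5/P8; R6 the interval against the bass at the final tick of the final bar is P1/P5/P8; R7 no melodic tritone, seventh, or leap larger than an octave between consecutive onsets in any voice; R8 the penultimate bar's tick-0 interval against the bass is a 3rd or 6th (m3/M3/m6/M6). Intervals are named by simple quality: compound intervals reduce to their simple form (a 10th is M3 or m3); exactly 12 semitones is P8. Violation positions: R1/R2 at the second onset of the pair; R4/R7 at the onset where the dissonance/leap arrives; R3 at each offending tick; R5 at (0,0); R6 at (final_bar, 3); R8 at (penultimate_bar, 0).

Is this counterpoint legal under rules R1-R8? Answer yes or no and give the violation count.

bar 0: v0=E3 v1=E4 (P8)
bar 1: v0=F3 v1=A3 (M3)
bar 2: v0=G3 v1=A4 (M2)
bar 3: v0=F3 v1=A3 (M3)
bar 4: v0=D3 v1=F3 (m3)
bar 5: v0=E3 v1=D3 (M2)
bar 6: v0=F3 v1=D4 (M6)
bar 7: v0=E3 v1=E4 (P8)
  R4 @ bar2.0: G3/A4 M2 untreated
  R7 @ bar3.0: G4->A3 leap 10st
  R3 @ bar5.0: E3 above D3
  R4 @ bar5.0: E3/D3 M2 untreated
  R3 @ bar5.1: E3 above D3
  R7 @ bar5.2: D3->C4 leap 10st

No (6 violations)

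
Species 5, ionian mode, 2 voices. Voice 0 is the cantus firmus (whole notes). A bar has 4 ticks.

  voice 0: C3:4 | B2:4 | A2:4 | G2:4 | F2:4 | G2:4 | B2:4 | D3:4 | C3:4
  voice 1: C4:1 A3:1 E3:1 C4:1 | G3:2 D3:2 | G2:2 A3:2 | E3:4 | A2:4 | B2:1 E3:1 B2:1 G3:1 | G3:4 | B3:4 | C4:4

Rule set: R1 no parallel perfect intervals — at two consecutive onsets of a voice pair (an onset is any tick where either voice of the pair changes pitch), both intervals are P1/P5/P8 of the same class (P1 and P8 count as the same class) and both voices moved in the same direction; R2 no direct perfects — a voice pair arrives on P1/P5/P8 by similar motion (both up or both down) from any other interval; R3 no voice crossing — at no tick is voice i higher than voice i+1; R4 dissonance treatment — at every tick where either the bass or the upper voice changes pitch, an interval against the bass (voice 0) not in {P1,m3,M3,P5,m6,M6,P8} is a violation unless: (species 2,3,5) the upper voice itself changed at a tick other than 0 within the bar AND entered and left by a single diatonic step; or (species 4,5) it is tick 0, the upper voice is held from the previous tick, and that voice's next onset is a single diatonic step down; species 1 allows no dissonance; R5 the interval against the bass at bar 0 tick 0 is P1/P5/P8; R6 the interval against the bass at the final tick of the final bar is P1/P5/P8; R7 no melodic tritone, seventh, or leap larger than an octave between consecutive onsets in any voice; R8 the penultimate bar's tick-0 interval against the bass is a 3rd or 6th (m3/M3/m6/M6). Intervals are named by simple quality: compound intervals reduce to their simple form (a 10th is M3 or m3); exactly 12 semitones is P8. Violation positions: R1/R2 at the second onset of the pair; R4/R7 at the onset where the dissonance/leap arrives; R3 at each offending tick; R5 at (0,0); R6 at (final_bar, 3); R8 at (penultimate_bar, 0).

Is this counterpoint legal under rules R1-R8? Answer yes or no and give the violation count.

bar 0: v0=C3 v1=C4 (P8)
bar 1: v0=B2 v1=G3 (m6)
bar 2: v0=A2 v1=G2 (M2)
bar 3: v0=G2 v1=E3 (M6)
bar 4: v0=F2 v1=A2 (M3)
bar 5: v0=G2 v1=B2 (M3)
bar 6: v0=B2 v1=G3 (m6)
bar 7: v0=D3 v1=B3 (M6)
bar 8: v0=C3 v1=C4 (P8)
  R3 @ bar2.0: A2 above G2
  R4 @ bar2.0: A2/G2 M2 untreated
  R3 @ bar2.1: A2 above G2
  R7 @ bar2.2: G2->A3 leap 14st

No (4 violations)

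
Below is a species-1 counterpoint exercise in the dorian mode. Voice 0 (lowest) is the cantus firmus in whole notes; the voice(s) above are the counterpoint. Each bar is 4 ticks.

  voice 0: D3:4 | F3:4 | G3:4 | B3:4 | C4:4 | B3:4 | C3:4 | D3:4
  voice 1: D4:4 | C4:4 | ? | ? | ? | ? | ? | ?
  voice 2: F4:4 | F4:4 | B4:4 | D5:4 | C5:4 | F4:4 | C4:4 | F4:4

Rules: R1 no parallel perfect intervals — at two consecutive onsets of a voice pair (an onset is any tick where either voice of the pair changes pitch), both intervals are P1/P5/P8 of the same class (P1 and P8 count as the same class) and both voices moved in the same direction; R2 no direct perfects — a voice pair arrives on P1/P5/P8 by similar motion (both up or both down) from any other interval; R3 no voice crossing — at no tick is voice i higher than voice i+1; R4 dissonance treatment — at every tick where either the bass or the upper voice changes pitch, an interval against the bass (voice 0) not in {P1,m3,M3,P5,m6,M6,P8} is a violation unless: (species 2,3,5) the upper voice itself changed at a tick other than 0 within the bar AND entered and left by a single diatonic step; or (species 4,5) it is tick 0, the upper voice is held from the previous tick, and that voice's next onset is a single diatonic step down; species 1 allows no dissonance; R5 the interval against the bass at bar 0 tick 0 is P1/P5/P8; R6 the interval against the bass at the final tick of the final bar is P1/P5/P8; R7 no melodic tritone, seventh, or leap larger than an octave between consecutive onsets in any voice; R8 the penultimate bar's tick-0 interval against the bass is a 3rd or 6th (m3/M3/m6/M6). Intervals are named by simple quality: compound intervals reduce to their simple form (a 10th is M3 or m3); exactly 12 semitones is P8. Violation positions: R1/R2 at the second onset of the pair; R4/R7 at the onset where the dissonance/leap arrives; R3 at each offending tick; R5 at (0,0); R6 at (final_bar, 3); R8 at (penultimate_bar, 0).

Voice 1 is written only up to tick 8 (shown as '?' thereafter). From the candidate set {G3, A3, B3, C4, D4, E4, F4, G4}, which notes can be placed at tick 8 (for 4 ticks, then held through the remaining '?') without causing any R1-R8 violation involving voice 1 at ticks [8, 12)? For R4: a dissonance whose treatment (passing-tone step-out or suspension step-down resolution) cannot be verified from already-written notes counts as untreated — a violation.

{B3, G3}

G3: legal
A3: violates R4
B3: legal
C4: violates R4
D4: violates R1
E4: violates R2
F4: violates R4
G4: violates R2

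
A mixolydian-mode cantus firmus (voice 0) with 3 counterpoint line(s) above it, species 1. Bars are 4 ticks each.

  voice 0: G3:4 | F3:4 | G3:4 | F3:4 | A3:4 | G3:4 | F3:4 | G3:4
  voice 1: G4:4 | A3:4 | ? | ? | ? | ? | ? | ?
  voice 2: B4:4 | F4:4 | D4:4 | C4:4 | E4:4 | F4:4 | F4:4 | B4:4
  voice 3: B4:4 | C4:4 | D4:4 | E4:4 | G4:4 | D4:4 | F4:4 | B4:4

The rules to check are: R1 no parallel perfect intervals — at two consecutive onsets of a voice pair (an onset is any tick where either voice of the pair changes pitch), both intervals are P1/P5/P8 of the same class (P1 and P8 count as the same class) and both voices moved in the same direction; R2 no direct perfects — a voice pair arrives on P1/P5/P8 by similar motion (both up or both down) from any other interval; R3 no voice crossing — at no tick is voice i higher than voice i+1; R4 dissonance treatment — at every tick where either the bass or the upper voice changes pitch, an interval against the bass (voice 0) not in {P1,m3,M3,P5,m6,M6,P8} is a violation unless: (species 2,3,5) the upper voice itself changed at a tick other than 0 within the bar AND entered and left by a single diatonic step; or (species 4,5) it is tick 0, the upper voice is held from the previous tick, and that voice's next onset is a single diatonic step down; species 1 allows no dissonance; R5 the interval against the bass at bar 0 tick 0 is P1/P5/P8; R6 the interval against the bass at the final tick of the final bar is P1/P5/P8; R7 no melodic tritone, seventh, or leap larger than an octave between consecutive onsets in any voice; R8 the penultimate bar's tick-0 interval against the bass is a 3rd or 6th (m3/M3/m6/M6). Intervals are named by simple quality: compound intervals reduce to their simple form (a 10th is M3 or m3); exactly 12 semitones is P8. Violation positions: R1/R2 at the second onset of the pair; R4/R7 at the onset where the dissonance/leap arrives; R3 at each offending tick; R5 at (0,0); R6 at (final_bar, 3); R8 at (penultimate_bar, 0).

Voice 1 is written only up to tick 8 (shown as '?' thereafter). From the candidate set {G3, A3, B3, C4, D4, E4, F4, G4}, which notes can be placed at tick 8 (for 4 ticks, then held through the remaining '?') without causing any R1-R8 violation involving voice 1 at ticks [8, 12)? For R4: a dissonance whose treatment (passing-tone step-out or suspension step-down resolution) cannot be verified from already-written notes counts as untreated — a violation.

{B3}

G3: violates R2
A3: violates R4
B3: legal
C4: violates R4
D4: violates R2
E4: violates R3
F4: violates R3,R4
G4: violates R2,R3,R7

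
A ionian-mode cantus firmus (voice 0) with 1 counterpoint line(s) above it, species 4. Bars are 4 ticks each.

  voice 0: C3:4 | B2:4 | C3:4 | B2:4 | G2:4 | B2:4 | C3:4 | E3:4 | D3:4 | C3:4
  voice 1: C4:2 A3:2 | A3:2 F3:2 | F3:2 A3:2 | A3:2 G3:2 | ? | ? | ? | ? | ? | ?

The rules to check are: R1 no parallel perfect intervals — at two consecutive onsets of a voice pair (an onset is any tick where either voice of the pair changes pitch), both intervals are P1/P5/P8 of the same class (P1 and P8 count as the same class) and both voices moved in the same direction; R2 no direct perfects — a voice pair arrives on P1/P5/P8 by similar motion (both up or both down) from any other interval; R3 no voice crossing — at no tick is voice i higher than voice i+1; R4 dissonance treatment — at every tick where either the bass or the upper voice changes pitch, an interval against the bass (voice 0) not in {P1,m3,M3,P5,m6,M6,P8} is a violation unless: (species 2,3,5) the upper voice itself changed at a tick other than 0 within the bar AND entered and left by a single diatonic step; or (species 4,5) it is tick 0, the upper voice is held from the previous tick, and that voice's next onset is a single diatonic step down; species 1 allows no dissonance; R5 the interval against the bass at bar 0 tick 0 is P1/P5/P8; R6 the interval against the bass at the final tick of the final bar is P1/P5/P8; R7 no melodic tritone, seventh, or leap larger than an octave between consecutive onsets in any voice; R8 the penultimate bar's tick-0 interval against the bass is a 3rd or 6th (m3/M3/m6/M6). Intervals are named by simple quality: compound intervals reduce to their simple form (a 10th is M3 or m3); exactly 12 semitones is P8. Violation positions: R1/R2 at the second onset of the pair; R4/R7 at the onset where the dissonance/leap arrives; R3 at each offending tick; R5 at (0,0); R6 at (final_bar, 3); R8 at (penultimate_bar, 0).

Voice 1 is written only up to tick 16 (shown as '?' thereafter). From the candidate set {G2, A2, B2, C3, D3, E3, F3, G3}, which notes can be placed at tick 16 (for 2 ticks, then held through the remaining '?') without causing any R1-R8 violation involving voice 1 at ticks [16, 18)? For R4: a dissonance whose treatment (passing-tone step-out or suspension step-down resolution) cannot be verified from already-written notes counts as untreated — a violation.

G2: violates R2
A2: violates R4,R7
B2: legal
C3: violates R4
D3: violates R2
E3: legal
F3: violates R4
G3: legal

{B2, E3, G3}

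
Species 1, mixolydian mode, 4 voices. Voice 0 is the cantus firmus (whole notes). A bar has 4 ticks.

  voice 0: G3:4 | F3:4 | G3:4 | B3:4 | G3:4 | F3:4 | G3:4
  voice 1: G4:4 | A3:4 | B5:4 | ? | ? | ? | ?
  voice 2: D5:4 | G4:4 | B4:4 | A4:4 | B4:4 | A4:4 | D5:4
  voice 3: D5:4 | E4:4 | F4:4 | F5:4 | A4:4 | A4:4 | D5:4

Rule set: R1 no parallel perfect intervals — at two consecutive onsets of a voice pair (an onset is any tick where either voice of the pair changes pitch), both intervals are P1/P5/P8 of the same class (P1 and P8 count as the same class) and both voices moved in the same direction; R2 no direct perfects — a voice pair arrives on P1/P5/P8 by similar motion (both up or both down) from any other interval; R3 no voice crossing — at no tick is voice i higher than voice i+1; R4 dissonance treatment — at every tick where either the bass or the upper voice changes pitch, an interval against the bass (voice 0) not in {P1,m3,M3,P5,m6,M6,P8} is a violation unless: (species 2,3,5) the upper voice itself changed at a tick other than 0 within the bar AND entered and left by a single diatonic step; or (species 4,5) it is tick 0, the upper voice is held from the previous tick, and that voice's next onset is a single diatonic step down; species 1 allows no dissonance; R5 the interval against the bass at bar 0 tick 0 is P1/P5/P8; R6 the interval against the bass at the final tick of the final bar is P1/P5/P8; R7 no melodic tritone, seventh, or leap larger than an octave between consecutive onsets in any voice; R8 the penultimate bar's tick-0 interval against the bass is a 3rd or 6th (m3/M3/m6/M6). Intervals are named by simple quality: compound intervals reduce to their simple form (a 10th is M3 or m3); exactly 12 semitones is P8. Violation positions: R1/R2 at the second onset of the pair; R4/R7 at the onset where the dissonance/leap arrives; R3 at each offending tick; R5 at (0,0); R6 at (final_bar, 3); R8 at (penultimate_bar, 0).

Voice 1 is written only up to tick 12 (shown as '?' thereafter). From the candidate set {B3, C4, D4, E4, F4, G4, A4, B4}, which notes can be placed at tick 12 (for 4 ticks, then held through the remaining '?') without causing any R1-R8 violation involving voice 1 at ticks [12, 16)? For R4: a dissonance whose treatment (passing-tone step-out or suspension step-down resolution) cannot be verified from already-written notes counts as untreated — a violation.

{}

B3: violates R7
C4: violates R4,R7
D4: violates R2,R7
E4: violates R4,R7
F4: violates R4,R7
G4: violates R7
A4: violates R1,R4,R7
B4: violates R3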